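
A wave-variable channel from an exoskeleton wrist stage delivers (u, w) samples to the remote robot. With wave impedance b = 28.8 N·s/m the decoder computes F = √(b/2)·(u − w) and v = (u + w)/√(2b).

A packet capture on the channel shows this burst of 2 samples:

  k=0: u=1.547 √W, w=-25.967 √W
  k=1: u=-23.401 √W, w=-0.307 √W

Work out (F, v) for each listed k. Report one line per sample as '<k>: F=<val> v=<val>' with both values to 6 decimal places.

k=0: u−w=27.514000, u+w=-24.420000; √(b/2)=3.794733, √(2b)=7.589466; F=3.794733×27.514=104.408289, v=-24.420000/7.589466=-3.217618
k=1: u−w=-23.094000, u+w=-23.708000; √(b/2)=3.794733, √(2b)=7.589466; F=3.794733×(-23.094)=-87.635568, v=-23.708000/7.589466=-3.123803

0: F=104.408289 v=-3.217618
1: F=-87.635568 v=-3.123803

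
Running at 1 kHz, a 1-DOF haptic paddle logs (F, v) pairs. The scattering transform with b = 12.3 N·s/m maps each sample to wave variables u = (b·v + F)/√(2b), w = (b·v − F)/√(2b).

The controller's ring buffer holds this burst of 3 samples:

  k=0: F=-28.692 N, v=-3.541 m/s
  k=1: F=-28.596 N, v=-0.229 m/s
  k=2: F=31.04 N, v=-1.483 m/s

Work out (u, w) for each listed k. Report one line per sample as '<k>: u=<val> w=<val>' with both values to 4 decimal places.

k=0: b·v=12.3×(-3.541)=-43.5543; √(2b)=4.9598; u=(-43.5543+(-28.692))/4.9598=-14.5663, w=(-43.5543−(-28.692))/4.9598=-2.9965
k=1: b·v=12.3×(-0.229)=-2.8167; √(2b)=4.9598; u=(-2.8167+(-28.596))/4.9598=-6.3334, w=(-2.8167−(-28.596))/4.9598=5.1976
k=2: b·v=12.3×(-1.483)=-18.2409; √(2b)=4.9598; u=(-18.2409+31.04)/4.9598=2.5805, w=(-18.2409−31.04)/4.9598=-9.9360

0: u=-14.5663 w=-2.9965
1: u=-6.3334 w=5.1976
2: u=2.5805 w=-9.9360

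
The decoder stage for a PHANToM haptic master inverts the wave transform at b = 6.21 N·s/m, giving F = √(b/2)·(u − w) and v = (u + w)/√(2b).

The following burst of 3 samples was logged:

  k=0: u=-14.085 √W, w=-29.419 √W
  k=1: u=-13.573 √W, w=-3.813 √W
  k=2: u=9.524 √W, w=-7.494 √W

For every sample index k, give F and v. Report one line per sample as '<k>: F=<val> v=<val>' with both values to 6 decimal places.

0: F=27.020057 v=-12.344355
1: F=-17.198106 v=-4.933315
2: F=29.987435 v=0.576017

k=0: u−w=15.334000, u+w=-43.504000; √(b/2)=1.762101, √(2b)=3.524202; F=1.762101×15.334=27.020057, v=-43.504000/3.524202=-12.344355
k=1: u−w=-9.760000, u+w=-17.386000; √(b/2)=1.762101, √(2b)=3.524202; F=1.762101×(-9.76)=-17.198106, v=-17.386000/3.524202=-4.933315
k=2: u−w=17.018000, u+w=2.030000; √(b/2)=1.762101, √(2b)=3.524202; F=1.762101×17.018=29.987435, v=2.030000/3.524202=0.576017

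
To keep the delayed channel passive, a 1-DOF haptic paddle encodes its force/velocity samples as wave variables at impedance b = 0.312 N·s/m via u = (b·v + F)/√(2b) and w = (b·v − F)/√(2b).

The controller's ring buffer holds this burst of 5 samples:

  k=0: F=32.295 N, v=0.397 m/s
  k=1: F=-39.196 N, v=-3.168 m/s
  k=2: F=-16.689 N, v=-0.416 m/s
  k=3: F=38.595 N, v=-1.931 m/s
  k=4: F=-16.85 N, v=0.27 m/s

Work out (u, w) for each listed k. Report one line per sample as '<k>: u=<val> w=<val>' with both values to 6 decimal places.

k=0: b·v=0.312×0.397=0.123864; √(2b)=0.789937; u=(0.123864+32.295)/0.789937=41.039825, w=(0.123864−32.295)/0.789937=-40.726220
k=1: b·v=0.312×(-3.168)=-0.988416; √(2b)=0.789937; u=(-0.988416+(-39.196))/0.789937=-50.870425, w=(-0.988416−(-39.196))/0.789937=48.367906
k=2: b·v=0.312×(-0.416)=-0.129792; √(2b)=0.789937; u=(-0.129792+(-16.689))/0.789937=-21.291316, w=(-0.129792−(-16.689))/0.789937=20.962702
k=3: b·v=0.312×(-1.931)=-0.602472; √(2b)=0.789937; u=(-0.602472+38.595)/0.789937=48.095661, w=(-0.602472−38.595)/0.789937=-49.621029
k=4: b·v=0.312×0.27=0.084240; √(2b)=0.789937; u=(0.084240+(-16.85))/0.789937=-21.224181, w=(0.084240−(-16.85))/0.789937=21.437464

0: u=41.039825 w=-40.726220
1: u=-50.870425 w=48.367906
2: u=-21.291316 w=20.962702
3: u=48.095661 w=-49.621029
4: u=-21.224181 w=21.437464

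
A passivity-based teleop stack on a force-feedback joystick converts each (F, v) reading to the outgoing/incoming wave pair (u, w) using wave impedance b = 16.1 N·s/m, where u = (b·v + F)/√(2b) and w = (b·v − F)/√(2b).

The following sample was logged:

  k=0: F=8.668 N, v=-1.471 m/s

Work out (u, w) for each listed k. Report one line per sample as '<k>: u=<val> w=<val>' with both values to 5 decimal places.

k=0: b·v=16.1×(-1.471)=-23.68310; √(2b)=5.67450; u=(-23.68310+8.668)/5.67450=-2.64606, w=(-23.68310−8.668)/5.67450=-5.70113

0: u=-2.64606 w=-5.70113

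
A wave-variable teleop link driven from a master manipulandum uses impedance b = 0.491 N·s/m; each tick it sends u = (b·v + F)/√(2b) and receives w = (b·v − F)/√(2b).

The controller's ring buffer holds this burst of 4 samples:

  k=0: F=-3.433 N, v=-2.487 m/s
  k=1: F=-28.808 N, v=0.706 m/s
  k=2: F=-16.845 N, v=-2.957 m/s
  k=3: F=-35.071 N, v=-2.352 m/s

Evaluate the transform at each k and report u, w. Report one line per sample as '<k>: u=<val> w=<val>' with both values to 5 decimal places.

k=0: b·v=0.491×(-2.487)=-1.22112; √(2b)=0.99096; u=(-1.22112+(-3.433))/0.99096=-4.69658, w=(-1.22112−(-3.433))/0.99096=2.23206
k=1: b·v=0.491×0.706=0.34665; √(2b)=0.99096; u=(0.34665+(-28.808))/0.99096=-28.72102, w=(0.34665−(-28.808))/0.99096=29.42063
k=2: b·v=0.491×(-2.957)=-1.45189; √(2b)=0.99096; u=(-1.45189+(-16.845))/0.99096=-18.46382, w=(-1.45189−(-16.845))/0.99096=15.53355
k=3: b·v=0.491×(-2.352)=-1.15483; √(2b)=0.99096; u=(-1.15483+(-35.071))/0.99096=-36.55633, w=(-1.15483−(-35.071))/0.99096=34.22560

0: u=-4.69658 w=2.23206
1: u=-28.72102 w=29.42063
2: u=-18.46382 w=15.53355
3: u=-36.55633 w=34.22560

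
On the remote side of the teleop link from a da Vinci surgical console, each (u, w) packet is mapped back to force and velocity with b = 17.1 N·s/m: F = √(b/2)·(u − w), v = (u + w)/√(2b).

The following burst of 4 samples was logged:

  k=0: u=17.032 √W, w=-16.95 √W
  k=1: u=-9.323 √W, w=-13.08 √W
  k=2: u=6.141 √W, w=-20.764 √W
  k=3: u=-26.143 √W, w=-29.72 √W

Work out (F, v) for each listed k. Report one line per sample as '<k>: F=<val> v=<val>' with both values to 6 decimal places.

0: F=99.364670 v=0.014022
1: F=10.985612 v=-3.830832
2: F=78.671251 v=-2.500480
3: F=10.459285 v=-9.552371

k=0: u−w=33.982000, u+w=0.082000; √(b/2)=2.924038, √(2b)=5.848077; F=2.924038×33.982=99.364670, v=0.082000/5.848077=0.014022
k=1: u−w=3.757000, u+w=-22.403000; √(b/2)=2.924038, √(2b)=5.848077; F=2.924038×3.757=10.985612, v=-22.403000/5.848077=-3.830832
k=2: u−w=26.905000, u+w=-14.623000; √(b/2)=2.924038, √(2b)=5.848077; F=2.924038×26.905=78.671251, v=-14.623000/5.848077=-2.500480
k=3: u−w=3.577000, u+w=-55.863000; √(b/2)=2.924038, √(2b)=5.848077; F=2.924038×3.577=10.459285, v=-55.863000/5.848077=-9.552371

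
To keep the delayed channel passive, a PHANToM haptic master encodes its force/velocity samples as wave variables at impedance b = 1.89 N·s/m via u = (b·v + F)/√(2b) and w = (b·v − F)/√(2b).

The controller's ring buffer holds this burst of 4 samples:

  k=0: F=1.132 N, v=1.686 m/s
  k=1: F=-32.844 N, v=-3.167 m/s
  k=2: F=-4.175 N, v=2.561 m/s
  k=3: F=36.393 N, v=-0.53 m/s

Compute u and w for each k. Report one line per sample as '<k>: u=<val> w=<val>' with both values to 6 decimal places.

k=0: b·v=1.89×1.686=3.186540; √(2b)=1.944222; u=(3.186540+1.132)/1.944222=2.221217, w=(3.186540−1.132)/1.944222=1.056741
k=1: b·v=1.89×(-3.167)=-5.985630; √(2b)=1.944222; u=(-5.985630+(-32.844))/1.944222=-19.971807, w=(-5.985630−(-32.844))/1.944222=13.814455
k=2: b·v=1.89×2.561=4.840290; √(2b)=1.944222; u=(4.840290+(-4.175))/1.944222=0.342188, w=(4.840290−(-4.175))/1.944222=4.636965
k=3: b·v=1.89×(-0.53)=-1.001700; √(2b)=1.944222; u=(-1.001700+36.393)/1.944222=18.203320, w=(-1.001700−36.393)/1.944222=-19.233758

0: u=2.221217 w=1.056741
1: u=-19.971807 w=13.814455
2: u=0.342188 w=4.636965
3: u=18.203320 w=-19.233758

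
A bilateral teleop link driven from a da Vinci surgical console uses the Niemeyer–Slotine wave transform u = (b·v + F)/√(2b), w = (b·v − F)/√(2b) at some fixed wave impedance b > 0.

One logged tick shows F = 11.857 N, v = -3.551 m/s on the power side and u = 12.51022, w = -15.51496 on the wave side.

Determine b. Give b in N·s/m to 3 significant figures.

b = 0.358 N·s/m

u + w = -3.0047;  u + w = √(2b)·v, so √(2b) = -3.0047/(-3.551) = 0.8462.
b = (√(2b))²/2 = 0.7160/2 = 0.3580.
(Check via u − w = 2F/√(2b): u − w = 28.0252, 2F/√(2b) = 28.0252.)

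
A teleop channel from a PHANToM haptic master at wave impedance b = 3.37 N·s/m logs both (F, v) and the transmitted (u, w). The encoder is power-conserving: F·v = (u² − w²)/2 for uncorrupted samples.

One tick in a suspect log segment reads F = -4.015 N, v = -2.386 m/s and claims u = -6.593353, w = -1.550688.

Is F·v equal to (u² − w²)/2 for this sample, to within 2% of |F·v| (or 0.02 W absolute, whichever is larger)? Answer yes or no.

no

F·v = (-4.015)×(-2.386) = 9.579790 W.
(u² − w²)/2 = (43.472304 − 2.404633)/2 = 20.533835 W.
|Δ| = 10.954045;  2% of max(1, |F·v|) = 0.191596.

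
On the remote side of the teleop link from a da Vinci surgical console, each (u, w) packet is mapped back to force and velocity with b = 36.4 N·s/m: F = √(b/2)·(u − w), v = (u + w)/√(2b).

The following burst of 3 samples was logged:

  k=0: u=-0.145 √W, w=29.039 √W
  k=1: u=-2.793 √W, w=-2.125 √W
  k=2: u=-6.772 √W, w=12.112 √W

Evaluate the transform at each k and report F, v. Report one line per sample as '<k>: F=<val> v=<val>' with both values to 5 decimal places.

0: F=-124.50320 v=3.38643
1: F=-2.84979 v=-0.57640
2: F=-80.56190 v=0.62586

k=0: u−w=-29.18400, u+w=28.89400; √(b/2)=4.26615, √(2b)=8.53229; F=4.26615×(-29.184)=-124.50320, v=28.89400/8.53229=3.38643
k=1: u−w=-0.66800, u+w=-4.91800; √(b/2)=4.26615, √(2b)=8.53229; F=4.26615×(-0.668)=-2.84979, v=-4.91800/8.53229=-0.57640
k=2: u−w=-18.88400, u+w=5.34000; √(b/2)=4.26615, √(2b)=8.53229; F=4.26615×(-18.884)=-80.56190, v=5.34000/8.53229=0.62586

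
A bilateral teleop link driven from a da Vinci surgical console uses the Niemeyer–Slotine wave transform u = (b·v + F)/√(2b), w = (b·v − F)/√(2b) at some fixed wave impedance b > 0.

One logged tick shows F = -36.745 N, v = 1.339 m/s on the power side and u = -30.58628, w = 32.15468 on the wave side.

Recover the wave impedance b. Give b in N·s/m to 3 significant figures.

u + w = 1.56840;  u + w = √(2b)·v, so √(2b) = 1.56840/1.339 = 1.17132.
b = (√(2b))²/2 = 1.37199/2 = 0.68600.
(Check via u − w = 2F/√(2b): u − w = -62.74096, 2F/√(2b) = -62.74108.)

b = 0.686 N·s/m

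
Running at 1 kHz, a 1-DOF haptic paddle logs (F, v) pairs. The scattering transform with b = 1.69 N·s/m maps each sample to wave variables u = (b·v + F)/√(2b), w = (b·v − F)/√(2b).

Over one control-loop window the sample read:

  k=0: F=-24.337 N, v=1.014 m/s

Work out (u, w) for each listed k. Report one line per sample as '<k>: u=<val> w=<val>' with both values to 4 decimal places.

k=0: b·v=1.69×1.014=1.7137; √(2b)=1.8385; u=(1.7137+(-24.337))/1.8385=-12.3055, w=(1.7137−(-24.337))/1.8385=14.1697

0: u=-12.3055 w=14.1697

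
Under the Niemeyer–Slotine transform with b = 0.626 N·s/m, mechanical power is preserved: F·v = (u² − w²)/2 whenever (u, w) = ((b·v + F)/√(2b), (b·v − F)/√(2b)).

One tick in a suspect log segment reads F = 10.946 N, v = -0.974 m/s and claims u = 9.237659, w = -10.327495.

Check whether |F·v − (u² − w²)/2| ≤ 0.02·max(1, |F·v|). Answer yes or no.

yes

F·v = 10.946×(-0.974) = -10.661404 W.
(u² − w²)/2 = (85.334344 − 106.657153)/2 = -10.661405 W.
|Δ| = 0.000001;  2% of max(1, |F·v|) = 0.213228.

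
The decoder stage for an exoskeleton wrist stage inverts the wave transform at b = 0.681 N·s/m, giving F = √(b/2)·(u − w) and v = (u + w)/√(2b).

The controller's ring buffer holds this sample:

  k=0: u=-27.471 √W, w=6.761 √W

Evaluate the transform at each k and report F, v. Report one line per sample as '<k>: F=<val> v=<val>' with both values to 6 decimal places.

k=0: u−w=-34.232000, u+w=-20.710000; √(b/2)=0.583524, √(2b)=1.167048; F=0.583524×(-34.232)=-19.975186, v=-20.710000/1.167048=-17.745635

0: F=-19.975186 v=-17.745635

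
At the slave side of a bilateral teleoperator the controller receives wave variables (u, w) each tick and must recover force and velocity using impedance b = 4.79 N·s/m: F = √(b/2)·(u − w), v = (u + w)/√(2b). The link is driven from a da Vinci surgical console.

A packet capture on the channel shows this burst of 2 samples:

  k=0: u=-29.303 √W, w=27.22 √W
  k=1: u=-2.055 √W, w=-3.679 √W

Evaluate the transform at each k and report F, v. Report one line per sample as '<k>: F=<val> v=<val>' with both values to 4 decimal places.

k=0: u−w=-56.5230, u+w=-2.0830; √(b/2)=1.5476, √(2b)=3.0952; F=1.5476×(-56.523)=-87.4738, v=-2.0830/3.0952=-0.6730
k=1: u−w=1.6240, u+w=-5.7340; √(b/2)=1.5476, √(2b)=3.0952; F=1.5476×1.624=2.5133, v=-5.7340/3.0952=-1.8526

0: F=-87.4738 v=-0.6730
1: F=2.5133 v=-1.8526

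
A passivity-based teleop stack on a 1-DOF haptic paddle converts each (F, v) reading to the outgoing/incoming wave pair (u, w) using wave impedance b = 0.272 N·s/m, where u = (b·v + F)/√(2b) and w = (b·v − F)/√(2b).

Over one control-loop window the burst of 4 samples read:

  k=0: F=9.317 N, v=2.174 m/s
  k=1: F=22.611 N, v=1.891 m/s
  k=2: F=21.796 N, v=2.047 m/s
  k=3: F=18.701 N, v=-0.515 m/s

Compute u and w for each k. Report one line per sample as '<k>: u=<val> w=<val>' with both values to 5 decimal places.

0: u=13.43386 w=-11.83040
1: u=31.35371 w=-29.95897
2: u=30.30625 w=-28.79646
3: u=25.16518 w=-25.54503

k=0: b·v=0.272×2.174=0.59133; √(2b)=0.73756; u=(0.59133+9.317)/0.73756=13.43386, w=(0.59133−9.317)/0.73756=-11.83040
k=1: b·v=0.272×1.891=0.51435; √(2b)=0.73756; u=(0.51435+22.611)/0.73756=31.35371, w=(0.51435−22.611)/0.73756=-29.95897
k=2: b·v=0.272×2.047=0.55678; √(2b)=0.73756; u=(0.55678+21.796)/0.73756=30.30625, w=(0.55678−21.796)/0.73756=-28.79646
k=3: b·v=0.272×(-0.515)=-0.14008; √(2b)=0.73756; u=(-0.14008+18.701)/0.73756=25.16518, w=(-0.14008−18.701)/0.73756=-25.54503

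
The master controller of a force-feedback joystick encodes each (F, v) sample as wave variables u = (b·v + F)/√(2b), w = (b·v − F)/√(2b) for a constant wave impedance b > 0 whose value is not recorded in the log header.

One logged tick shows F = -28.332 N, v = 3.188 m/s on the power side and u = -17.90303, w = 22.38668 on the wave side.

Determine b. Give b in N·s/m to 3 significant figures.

u + w = 4.48365;  u + w = √(2b)·v, so √(2b) = 4.48365/3.188 = 1.40641.
b = (√(2b))²/2 = 1.97800/2 = 0.98900.
(Check via u − w = 2F/√(2b): u − w = -40.28971, 2F/√(2b) = -40.28968.)

b = 0.989 N·s/m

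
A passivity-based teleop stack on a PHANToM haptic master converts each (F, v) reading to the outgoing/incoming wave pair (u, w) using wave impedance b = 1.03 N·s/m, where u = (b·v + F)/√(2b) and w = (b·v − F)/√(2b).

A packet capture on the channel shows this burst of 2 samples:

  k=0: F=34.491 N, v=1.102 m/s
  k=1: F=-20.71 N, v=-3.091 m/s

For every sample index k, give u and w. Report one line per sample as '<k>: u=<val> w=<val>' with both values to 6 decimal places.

k=0: b·v=1.03×1.102=1.135060; √(2b)=1.435270; u=(1.135060+34.491)/1.435270=24.821852, w=(1.135060−34.491)/1.435270=-23.240185
k=1: b·v=1.03×(-3.091)=-3.183730; √(2b)=1.435270; u=(-3.183730+(-20.71))/1.435270=-16.647551, w=(-3.183730−(-20.71))/1.435270=12.211131

0: u=24.821852 w=-23.240185
1: u=-16.647551 w=12.211131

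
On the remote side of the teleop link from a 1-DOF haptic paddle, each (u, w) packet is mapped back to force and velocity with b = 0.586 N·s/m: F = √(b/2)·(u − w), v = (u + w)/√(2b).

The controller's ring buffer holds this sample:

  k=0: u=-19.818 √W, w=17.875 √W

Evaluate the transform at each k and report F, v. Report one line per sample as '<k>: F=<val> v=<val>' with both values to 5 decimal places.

k=0: u−w=-37.69300, u+w=-1.94300; √(b/2)=0.54129, √(2b)=1.08259; F=0.54129×(-37.693)=-20.40302, v=-1.94300/1.08259=-1.79477

0: F=-20.40302 v=-1.79477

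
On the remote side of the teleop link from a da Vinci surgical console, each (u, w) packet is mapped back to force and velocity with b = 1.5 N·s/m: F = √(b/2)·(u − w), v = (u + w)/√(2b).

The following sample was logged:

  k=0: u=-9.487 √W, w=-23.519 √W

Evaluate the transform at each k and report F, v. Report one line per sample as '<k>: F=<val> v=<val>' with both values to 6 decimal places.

k=0: u−w=14.032000, u+w=-33.006000; √(b/2)=0.866025, √(2b)=1.732051; F=0.866025×14.032=12.152068, v=-33.006000/1.732051=-19.056023

0: F=12.152068 v=-19.056023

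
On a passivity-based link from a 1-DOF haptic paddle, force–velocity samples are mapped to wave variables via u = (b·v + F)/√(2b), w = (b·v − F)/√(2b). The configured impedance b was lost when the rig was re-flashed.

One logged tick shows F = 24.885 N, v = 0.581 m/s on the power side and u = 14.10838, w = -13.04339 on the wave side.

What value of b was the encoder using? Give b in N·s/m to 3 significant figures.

u + w = 1.0650;  u + w = √(2b)·v, so √(2b) = 1.0650/0.581 = 1.8330.
b = (√(2b))²/2 = 3.3600/2 = 1.6800.
(Check via u − w = 2F/√(2b): u − w = 27.1518, 2F/√(2b) = 27.1518.)

b = 1.68 N·s/m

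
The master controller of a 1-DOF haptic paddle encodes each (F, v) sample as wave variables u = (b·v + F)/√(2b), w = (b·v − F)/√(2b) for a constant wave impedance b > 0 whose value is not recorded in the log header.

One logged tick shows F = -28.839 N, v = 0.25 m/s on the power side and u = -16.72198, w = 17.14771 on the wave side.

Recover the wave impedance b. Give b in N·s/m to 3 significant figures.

u + w = 0.4257;  u + w = √(2b)·v, so √(2b) = 0.4257/0.25 = 1.7029.
b = (√(2b))²/2 = 2.8999/2 = 1.4500.
(Check via u − w = 2F/√(2b): u − w = -33.8697, 2F/√(2b) = -33.8701.)

b = 1.45 N·s/m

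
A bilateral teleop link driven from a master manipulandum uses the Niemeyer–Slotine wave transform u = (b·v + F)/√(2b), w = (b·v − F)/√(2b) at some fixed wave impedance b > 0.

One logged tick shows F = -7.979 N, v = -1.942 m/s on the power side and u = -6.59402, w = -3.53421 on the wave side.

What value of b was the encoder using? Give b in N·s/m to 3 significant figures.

b = 13.6 N·s/m

u + w = -10.1282;  u + w = √(2b)·v, so √(2b) = -10.1282/(-1.942) = 5.2154.
b = (√(2b))²/2 = 27.2000/2 = 13.6000.
(Check via u − w = 2F/√(2b): u − w = -3.0598, 2F/√(2b) = -3.0598.)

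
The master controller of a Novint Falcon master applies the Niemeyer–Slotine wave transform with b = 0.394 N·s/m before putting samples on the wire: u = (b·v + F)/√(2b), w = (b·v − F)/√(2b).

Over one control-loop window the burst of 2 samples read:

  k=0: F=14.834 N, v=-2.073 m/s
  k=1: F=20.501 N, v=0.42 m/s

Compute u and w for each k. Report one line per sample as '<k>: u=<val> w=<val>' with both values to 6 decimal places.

0: u=15.790626 w=-17.630815
1: u=23.281095 w=-22.908264

k=0: b·v=0.394×(-2.073)=-0.816762; √(2b)=0.887694; u=(-0.816762+14.834)/0.887694=15.790626, w=(-0.816762−14.834)/0.887694=-17.630815
k=1: b·v=0.394×0.42=0.165480; √(2b)=0.887694; u=(0.165480+20.501)/0.887694=23.281095, w=(0.165480−20.501)/0.887694=-22.908264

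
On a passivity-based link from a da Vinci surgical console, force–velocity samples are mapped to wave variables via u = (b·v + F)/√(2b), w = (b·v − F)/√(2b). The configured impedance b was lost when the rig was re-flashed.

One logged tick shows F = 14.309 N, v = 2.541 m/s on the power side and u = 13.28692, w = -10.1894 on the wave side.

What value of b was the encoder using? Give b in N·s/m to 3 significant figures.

b = 0.743 N·s/m

u + w = 3.0975;  u + w = √(2b)·v, so √(2b) = 3.0975/2.541 = 1.2190.
b = (√(2b))²/2 = 1.4860/2 = 0.7430.
(Check via u − w = 2F/√(2b): u − w = 23.4763, 2F/√(2b) = 23.4763.)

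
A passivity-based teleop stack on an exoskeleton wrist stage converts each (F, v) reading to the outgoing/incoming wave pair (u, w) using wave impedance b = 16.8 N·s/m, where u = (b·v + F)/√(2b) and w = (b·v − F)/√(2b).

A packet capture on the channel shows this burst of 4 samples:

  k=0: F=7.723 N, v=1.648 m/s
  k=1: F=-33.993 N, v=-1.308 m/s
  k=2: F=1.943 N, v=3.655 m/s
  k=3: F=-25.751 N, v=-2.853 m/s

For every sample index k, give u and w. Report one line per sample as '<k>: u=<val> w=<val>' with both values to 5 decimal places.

0: u=6.10870 w=3.44401
1: u=-9.65529 w=2.07341
2: u=10.92840 w=10.25800
3: u=-12.71125 w=-3.82631

k=0: b·v=16.8×1.648=27.68640; √(2b)=5.79655; u=(27.68640+7.723)/5.79655=6.10870, w=(27.68640−7.723)/5.79655=3.44401
k=1: b·v=16.8×(-1.308)=-21.97440; √(2b)=5.79655; u=(-21.97440+(-33.993))/5.79655=-9.65529, w=(-21.97440−(-33.993))/5.79655=2.07341
k=2: b·v=16.8×3.655=61.40400; √(2b)=5.79655; u=(61.40400+1.943)/5.79655=10.92840, w=(61.40400−1.943)/5.79655=10.25800
k=3: b·v=16.8×(-2.853)=-47.93040; √(2b)=5.79655; u=(-47.93040+(-25.751))/5.79655=-12.71125, w=(-47.93040−(-25.751))/5.79655=-3.82631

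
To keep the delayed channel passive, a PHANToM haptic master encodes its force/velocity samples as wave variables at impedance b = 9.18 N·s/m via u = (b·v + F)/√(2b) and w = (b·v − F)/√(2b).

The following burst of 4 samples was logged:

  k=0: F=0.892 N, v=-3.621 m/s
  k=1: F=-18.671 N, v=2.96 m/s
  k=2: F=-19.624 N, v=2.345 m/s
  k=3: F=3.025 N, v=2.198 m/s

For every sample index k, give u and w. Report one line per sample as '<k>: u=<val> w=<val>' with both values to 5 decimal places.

0: u=-7.54956 w=-7.96591
1: u=1.98415 w=10.69903
2: u=0.44415 w=9.60384
3: u=5.41503 w=4.00308

k=0: b·v=9.18×(-3.621)=-33.24078; √(2b)=4.28486; u=(-33.24078+0.892)/4.28486=-7.54956, w=(-33.24078−0.892)/4.28486=-7.96591
k=1: b·v=9.18×2.96=27.17280; √(2b)=4.28486; u=(27.17280+(-18.671))/4.28486=1.98415, w=(27.17280−(-18.671))/4.28486=10.69903
k=2: b·v=9.18×2.345=21.52710; √(2b)=4.28486; u=(21.52710+(-19.624))/4.28486=0.44415, w=(21.52710−(-19.624))/4.28486=9.60384
k=3: b·v=9.18×2.198=20.17764; √(2b)=4.28486; u=(20.17764+3.025)/4.28486=5.41503, w=(20.17764−3.025)/4.28486=4.00308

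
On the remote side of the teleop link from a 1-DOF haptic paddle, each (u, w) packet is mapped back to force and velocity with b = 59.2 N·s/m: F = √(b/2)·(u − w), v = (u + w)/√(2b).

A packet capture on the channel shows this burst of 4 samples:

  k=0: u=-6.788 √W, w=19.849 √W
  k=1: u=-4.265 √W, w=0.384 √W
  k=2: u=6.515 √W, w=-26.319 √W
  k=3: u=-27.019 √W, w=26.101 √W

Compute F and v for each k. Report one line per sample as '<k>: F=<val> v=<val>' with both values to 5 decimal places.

k=0: u−w=-26.63700, u+w=13.06100; √(b/2)=5.44059, √(2b)=10.88118; F=5.44059×(-26.637)=-144.92095, v=13.06100/10.88118=1.20033
k=1: u−w=-4.64900, u+w=-3.88100; √(b/2)=5.44059, √(2b)=10.88118; F=5.44059×(-4.649)=-25.29329, v=-3.88100/10.88118=-0.35667
k=2: u−w=32.83400, u+w=-19.80400; √(b/2)=5.44059, √(2b)=10.88118; F=5.44059×32.834=178.63627, v=-19.80400/10.88118=-1.82002
k=3: u−w=-53.12000, u+w=-0.91800; √(b/2)=5.44059, √(2b)=10.88118; F=5.44059×(-53.12)=-289.00405, v=-0.91800/10.88118=-0.08437

0: F=-144.92095 v=1.20033
1: F=-25.29329 v=-0.35667
2: F=178.63627 v=-1.82002
3: F=-289.00405 v=-0.08437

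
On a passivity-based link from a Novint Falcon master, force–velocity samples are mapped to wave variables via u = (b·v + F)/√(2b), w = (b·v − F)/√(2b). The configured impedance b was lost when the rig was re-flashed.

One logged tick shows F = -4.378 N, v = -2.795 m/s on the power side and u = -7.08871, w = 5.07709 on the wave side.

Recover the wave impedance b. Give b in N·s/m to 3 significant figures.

u + w = -2.0116;  u + w = √(2b)·v, so √(2b) = -2.0116/(-2.795) = 0.7197.
b = (√(2b))²/2 = 0.5180/2 = 0.2590.
(Check via u − w = 2F/√(2b): u − w = -12.1658, 2F/√(2b) = -12.1658.)

b = 0.259 N·s/m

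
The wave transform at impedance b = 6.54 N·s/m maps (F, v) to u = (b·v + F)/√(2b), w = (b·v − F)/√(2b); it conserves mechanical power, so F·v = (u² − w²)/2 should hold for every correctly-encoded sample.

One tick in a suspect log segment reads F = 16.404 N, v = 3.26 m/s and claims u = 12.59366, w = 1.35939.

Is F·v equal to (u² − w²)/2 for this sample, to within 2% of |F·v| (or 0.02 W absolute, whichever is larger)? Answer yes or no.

F·v = 16.404×3.26 = 53.4770 W.
(u² − w²)/2 = (158.6003 − 1.8479)/2 = 78.3762 W.
|Δ| = 24.8991;  2% of max(1, |F·v|) = 1.0695.

no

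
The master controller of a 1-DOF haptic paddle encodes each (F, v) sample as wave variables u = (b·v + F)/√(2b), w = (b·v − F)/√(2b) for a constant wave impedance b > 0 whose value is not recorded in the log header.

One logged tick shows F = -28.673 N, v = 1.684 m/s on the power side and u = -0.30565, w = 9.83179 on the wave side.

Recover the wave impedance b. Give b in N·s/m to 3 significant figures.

u + w = 9.52614;  u + w = √(2b)·v, so √(2b) = 9.52614/1.684 = 5.65685.
b = (√(2b))²/2 = 31.99998/2 = 15.99999.
(Check via u − w = 2F/√(2b): u − w = -10.13744, 2F/√(2b) = -10.13744.)

b = 16 N·s/m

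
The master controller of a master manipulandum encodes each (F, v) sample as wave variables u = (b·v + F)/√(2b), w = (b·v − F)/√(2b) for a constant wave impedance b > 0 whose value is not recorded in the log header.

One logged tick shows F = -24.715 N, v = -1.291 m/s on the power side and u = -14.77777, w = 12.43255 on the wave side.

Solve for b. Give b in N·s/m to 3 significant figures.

u + w = -2.34522;  u + w = √(2b)·v, so √(2b) = -2.34522/(-1.291) = 1.81659.
b = (√(2b))²/2 = 3.30001/2 = 1.65000.
(Check via u − w = 2F/√(2b): u − w = -27.21032, 2F/√(2b) = -27.21030.)

b = 1.65 N·s/m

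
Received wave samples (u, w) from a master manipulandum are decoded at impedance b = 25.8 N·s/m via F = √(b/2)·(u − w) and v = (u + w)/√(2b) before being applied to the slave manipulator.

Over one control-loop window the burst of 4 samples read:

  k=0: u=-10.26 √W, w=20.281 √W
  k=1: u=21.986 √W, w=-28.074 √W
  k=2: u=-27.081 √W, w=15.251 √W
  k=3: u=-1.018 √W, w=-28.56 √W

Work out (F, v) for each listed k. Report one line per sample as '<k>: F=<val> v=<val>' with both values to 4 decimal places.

k=0: u−w=-30.5410, u+w=10.0210; √(b/2)=3.5917, √(2b)=7.1833; F=3.5917×(-30.541)=-109.6928, v=10.0210/7.1833=1.3950
k=1: u−w=50.0600, u+w=-6.0880; √(b/2)=3.5917, √(2b)=7.1833; F=3.5917×50.06=179.7983, v=-6.0880/7.1833=-0.8475
k=2: u−w=-42.3320, u+w=-11.8300; √(b/2)=3.5917, √(2b)=7.1833; F=3.5917×(-42.332)=-152.0420, v=-11.8300/7.1833=-1.6469
k=3: u−w=27.5420, u+w=-29.5780; √(b/2)=3.5917, √(2b)=7.1833; F=3.5917×27.542=98.9214, v=-29.5780/7.1833=-4.1176

0: F=-109.6928 v=1.3950
1: F=179.7983 v=-0.8475
2: F=-152.0420 v=-1.6469
3: F=98.9214 v=-4.1176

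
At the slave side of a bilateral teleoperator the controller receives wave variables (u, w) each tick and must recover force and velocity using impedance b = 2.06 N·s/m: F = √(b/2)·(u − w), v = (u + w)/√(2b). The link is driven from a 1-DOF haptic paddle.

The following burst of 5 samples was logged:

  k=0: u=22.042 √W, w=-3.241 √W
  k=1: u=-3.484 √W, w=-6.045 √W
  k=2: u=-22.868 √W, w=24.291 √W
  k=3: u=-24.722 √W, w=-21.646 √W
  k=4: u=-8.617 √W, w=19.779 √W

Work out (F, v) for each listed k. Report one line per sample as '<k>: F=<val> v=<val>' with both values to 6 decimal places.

k=0: u−w=25.283000, u+w=18.801000; √(b/2)=1.014889, √(2b)=2.029778; F=1.014889×25.283=25.659443, v=18.801000/2.029778=9.262588
k=1: u−w=2.561000, u+w=-9.529000; √(b/2)=1.014889, √(2b)=2.029778; F=1.014889×2.561=2.599131, v=-9.529000/2.029778=-4.694601
k=2: u−w=-47.159000, u+w=1.423000; √(b/2)=1.014889, √(2b)=2.029778; F=1.014889×(-47.159)=-47.861158, v=1.423000/2.029778=0.701062
k=3: u−w=-3.076000, u+w=-46.368000; √(b/2)=1.014889, √(2b)=2.029778; F=1.014889×(-3.076)=-3.121799, v=-46.368000/2.029778=-22.843874
k=4: u−w=-28.396000, u+w=11.162000; √(b/2)=1.014889, √(2b)=2.029778; F=1.014889×(-28.396)=-28.818792, v=11.162000/2.029778=5.499123

0: F=25.659443 v=9.262588
1: F=2.599131 v=-4.694601
2: F=-47.861158 v=0.701062
3: F=-3.121799 v=-22.843874
4: F=-28.818792 v=5.499123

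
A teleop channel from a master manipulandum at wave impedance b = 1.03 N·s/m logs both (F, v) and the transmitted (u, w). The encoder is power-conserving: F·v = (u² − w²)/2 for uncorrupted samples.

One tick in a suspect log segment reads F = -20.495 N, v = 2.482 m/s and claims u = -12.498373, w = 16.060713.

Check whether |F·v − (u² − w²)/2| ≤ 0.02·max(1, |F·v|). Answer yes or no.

F·v = (-20.495)×2.482 = -50.868590 W.
(u² − w²)/2 = (156.209328 − 257.946502)/2 = -50.868587 W.
|Δ| = 0.000003;  2% of max(1, |F·v|) = 1.017372.

yes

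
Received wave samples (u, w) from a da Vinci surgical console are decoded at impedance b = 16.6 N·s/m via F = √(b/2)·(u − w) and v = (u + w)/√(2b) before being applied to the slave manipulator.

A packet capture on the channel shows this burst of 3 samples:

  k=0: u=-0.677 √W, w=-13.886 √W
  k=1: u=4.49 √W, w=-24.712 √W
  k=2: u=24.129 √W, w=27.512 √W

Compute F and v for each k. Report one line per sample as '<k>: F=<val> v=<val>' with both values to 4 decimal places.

k=0: u−w=13.2090, u+w=-14.5630; √(b/2)=2.8810, √(2b)=5.7619; F=2.8810×13.209=38.0548, v=-14.5630/5.7619=-2.5274
k=1: u−w=29.2020, u+w=-20.2220; √(b/2)=2.8810, √(2b)=5.7619; F=2.8810×29.202=84.1301, v=-20.2220/5.7619=-3.5096
k=2: u−w=-3.3830, u+w=51.6410; √(b/2)=2.8810, √(2b)=5.7619; F=2.8810×(-3.383)=-9.7463, v=51.6410/5.7619=8.9624

0: F=38.0548 v=-2.5274
1: F=84.1301 v=-3.5096
2: F=-9.7463 v=8.9624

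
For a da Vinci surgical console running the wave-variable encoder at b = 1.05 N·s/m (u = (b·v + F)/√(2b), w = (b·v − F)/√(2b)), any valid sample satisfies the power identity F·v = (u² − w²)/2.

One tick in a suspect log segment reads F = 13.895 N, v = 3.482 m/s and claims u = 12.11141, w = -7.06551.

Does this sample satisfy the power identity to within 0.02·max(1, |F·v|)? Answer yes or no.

yes

F·v = 13.895×3.482 = 48.3824 W.
(u² − w²)/2 = (146.6863 − 49.9214)/2 = 48.3824 W.
|Δ| = 0.0000;  2% of max(1, |F·v|) = 0.9676.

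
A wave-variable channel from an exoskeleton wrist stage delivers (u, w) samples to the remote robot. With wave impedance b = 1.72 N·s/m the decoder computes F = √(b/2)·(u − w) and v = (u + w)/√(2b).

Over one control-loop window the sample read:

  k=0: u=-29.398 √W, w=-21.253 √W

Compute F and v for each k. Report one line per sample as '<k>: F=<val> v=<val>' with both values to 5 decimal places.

k=0: u−w=-8.14500, u+w=-50.65100; √(b/2)=0.92736, √(2b)=1.85472; F=0.92736×(-8.145)=-7.55336, v=-50.65100/1.85472=-27.30919

0: F=-7.55336 v=-27.30919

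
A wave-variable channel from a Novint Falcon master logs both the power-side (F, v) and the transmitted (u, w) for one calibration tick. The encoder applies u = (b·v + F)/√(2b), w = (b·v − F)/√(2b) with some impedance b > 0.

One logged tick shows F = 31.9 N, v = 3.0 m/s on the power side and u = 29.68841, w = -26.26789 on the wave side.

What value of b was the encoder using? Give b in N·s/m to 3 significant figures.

u + w = 3.4205;  u + w = √(2b)·v, so √(2b) = 3.4205/3.0 = 1.1402.
b = (√(2b))²/2 = 1.3000/2 = 0.6500.
(Check via u − w = 2F/√(2b): u − w = 55.9563, 2F/√(2b) = 55.9564.)

b = 0.65 N·s/m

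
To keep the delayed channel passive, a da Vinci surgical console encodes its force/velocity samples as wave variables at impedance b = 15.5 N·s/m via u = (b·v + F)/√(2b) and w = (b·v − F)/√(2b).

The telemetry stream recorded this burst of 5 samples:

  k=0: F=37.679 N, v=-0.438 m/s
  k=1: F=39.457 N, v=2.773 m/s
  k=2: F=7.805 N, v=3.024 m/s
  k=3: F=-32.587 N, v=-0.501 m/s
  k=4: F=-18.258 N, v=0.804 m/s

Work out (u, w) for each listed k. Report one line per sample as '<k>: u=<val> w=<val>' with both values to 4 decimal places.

0: u=5.5480 w=-7.9867
1: u=14.8064 w=0.6330
2: u=9.8203 w=7.0166
3: u=-7.2475 w=4.4581
4: u=-1.0410 w=5.5175

k=0: b·v=15.5×(-0.438)=-6.7890; √(2b)=5.5678; u=(-6.7890+37.679)/5.5678=5.5480, w=(-6.7890−37.679)/5.5678=-7.9867
k=1: b·v=15.5×2.773=42.9815; √(2b)=5.5678; u=(42.9815+39.457)/5.5678=14.8064, w=(42.9815−39.457)/5.5678=0.6330
k=2: b·v=15.5×3.024=46.8720; √(2b)=5.5678; u=(46.8720+7.805)/5.5678=9.8203, w=(46.8720−7.805)/5.5678=7.0166
k=3: b·v=15.5×(-0.501)=-7.7655; √(2b)=5.5678; u=(-7.7655+(-32.587))/5.5678=-7.2475, w=(-7.7655−(-32.587))/5.5678=4.4581
k=4: b·v=15.5×0.804=12.4620; √(2b)=5.5678; u=(12.4620+(-18.258))/5.5678=-1.0410, w=(12.4620−(-18.258))/5.5678=5.5175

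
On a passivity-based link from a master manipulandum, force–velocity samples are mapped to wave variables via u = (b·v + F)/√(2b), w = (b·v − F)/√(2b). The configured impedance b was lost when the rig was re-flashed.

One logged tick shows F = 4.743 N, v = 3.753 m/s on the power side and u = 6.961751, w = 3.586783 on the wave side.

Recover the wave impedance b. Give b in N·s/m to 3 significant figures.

b = 3.95 N·s/m

u + w = 10.548534;  u + w = √(2b)·v, so √(2b) = 10.548534/3.753 = 2.810694.
b = (√(2b))²/2 = 7.900000/2 = 3.950000.
(Check via u − w = 2F/√(2b): u − w = 3.374968, 2F/√(2b) = 3.374967.)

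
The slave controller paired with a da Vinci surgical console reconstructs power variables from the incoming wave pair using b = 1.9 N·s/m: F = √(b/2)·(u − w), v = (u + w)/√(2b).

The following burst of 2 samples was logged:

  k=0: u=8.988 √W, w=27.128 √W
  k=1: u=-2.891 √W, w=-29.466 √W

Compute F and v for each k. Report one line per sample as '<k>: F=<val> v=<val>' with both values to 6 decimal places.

k=0: u−w=-18.140000, u+w=36.116000; √(b/2)=0.974679, √(2b)=1.949359; F=0.974679×(-18.14)=-17.680685, v=36.116000/1.949359=18.527117
k=1: u−w=26.575000, u+w=-32.357000; √(b/2)=0.974679, √(2b)=1.949359; F=0.974679×26.575=25.902106, v=-32.357000/1.949359=-16.598791

0: F=-17.680685 v=18.527117
1: F=25.902106 v=-16.598791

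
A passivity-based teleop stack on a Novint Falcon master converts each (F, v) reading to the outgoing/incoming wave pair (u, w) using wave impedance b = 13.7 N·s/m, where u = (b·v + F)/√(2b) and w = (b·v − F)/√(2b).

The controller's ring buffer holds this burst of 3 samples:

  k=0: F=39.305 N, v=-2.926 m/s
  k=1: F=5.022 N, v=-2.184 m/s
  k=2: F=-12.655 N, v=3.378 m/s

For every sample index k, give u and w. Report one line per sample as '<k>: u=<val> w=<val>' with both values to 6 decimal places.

k=0: b·v=13.7×(-2.926)=-40.086200; √(2b)=5.234501; u=(-40.086200+39.305)/5.234501=-0.149241, w=(-40.086200−39.305)/5.234501=-15.166909
k=1: b·v=13.7×(-2.184)=-29.920800; √(2b)=5.234501; u=(-29.920800+5.022)/5.234501=-4.756671, w=(-29.920800−5.022)/5.234501=-6.675479
k=2: b·v=13.7×3.378=46.278600; √(2b)=5.234501; u=(46.278600+(-12.655))/5.234501=6.423459, w=(46.278600−(-12.655))/5.234501=11.258686

0: u=-0.149241 w=-15.166909
1: u=-4.756671 w=-6.675479
2: u=6.423459 w=11.258686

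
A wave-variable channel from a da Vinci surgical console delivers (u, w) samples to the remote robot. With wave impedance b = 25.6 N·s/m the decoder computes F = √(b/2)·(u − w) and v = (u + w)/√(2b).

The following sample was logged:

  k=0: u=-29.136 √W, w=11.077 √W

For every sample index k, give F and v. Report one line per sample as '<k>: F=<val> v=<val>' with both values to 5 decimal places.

0: F=-143.87040 v=-2.52382

k=0: u−w=-40.21300, u+w=-18.05900; √(b/2)=3.57771, √(2b)=7.15542; F=3.57771×(-40.213)=-143.87040, v=-18.05900/7.15542=-2.52382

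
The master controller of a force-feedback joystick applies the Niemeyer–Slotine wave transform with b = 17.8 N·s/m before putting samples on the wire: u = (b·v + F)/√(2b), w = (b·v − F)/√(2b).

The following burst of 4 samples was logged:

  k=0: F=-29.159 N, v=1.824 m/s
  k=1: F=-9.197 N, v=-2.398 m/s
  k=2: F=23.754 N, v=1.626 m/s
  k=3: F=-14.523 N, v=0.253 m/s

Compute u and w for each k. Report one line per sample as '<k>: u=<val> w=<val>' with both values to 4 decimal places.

k=0: b·v=17.8×1.824=32.4672; √(2b)=5.9666; u=(32.4672+(-29.159))/5.9666=0.5545, w=(32.4672−(-29.159))/5.9666=10.3286
k=1: b·v=17.8×(-2.398)=-42.6844; √(2b)=5.9666; u=(-42.6844+(-9.197))/5.9666=-8.6953, w=(-42.6844−(-9.197))/5.9666=-5.6125
k=2: b·v=17.8×1.626=28.9428; √(2b)=5.9666; u=(28.9428+23.754)/5.9666=8.8320, w=(28.9428−23.754)/5.9666=0.8696
k=3: b·v=17.8×0.253=4.5034; √(2b)=5.9666; u=(4.5034+(-14.523))/5.9666=-1.6793, w=(4.5034−(-14.523))/5.9666=3.1888

0: u=0.5545 w=10.3286
1: u=-8.6953 w=-5.6125
2: u=8.8320 w=0.8696
3: u=-1.6793 w=3.1888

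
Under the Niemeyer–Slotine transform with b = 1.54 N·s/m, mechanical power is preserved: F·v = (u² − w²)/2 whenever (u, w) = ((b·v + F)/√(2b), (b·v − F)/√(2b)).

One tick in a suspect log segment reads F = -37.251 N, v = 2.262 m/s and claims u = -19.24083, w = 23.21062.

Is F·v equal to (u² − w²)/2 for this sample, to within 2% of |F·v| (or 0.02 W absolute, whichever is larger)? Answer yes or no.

F·v = (-37.251)×2.262 = -84.26176 W.
(u² − w²)/2 = (370.20954 − 538.73288)/2 = -84.26167 W.
|Δ| = 0.00009;  2% of max(1, |F·v|) = 1.68524.

yes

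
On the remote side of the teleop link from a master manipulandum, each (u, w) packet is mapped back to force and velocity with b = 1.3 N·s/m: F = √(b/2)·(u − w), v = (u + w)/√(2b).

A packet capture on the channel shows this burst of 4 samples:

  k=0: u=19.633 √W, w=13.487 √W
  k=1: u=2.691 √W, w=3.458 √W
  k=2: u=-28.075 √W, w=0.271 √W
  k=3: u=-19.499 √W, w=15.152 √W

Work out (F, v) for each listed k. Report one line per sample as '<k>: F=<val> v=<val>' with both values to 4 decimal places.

0: F=4.9551 v=20.5402
1: F=-0.6184 v=3.8134
2: F=-22.8533 v=-17.2433
3: F=-27.9365 v=-2.6959

k=0: u−w=6.1460, u+w=33.1200; √(b/2)=0.8062, √(2b)=1.6125; F=0.8062×6.146=4.9551, v=33.1200/1.6125=20.5402
k=1: u−w=-0.7670, u+w=6.1490; √(b/2)=0.8062, √(2b)=1.6125; F=0.8062×(-0.767)=-0.6184, v=6.1490/1.6125=3.8134
k=2: u−w=-28.3460, u+w=-27.8040; √(b/2)=0.8062, √(2b)=1.6125; F=0.8062×(-28.346)=-22.8533, v=-27.8040/1.6125=-17.2433
k=3: u−w=-34.6510, u+w=-4.3470; √(b/2)=0.8062, √(2b)=1.6125; F=0.8062×(-34.651)=-27.9365, v=-4.3470/1.6125=-2.6959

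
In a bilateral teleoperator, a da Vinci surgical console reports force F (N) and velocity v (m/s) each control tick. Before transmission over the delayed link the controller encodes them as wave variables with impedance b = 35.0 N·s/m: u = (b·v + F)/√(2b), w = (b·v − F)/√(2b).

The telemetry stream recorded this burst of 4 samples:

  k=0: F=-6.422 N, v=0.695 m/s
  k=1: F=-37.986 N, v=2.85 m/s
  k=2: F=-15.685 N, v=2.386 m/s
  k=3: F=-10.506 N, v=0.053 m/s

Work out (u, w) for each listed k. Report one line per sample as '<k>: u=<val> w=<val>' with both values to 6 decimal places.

k=0: b·v=35.0×0.695=24.325000; √(2b)=8.366600; u=(24.325000+(-6.422))/8.366600=2.139818, w=(24.325000−(-6.422))/8.366600=3.674969
k=1: b·v=35.0×2.85=99.750000; √(2b)=8.366600; u=(99.750000+(-37.986))/8.366600=7.382210, w=(99.750000−(-37.986))/8.366600=16.462601
k=2: b·v=35.0×2.386=83.510000; √(2b)=8.366600; u=(83.510000+(-15.685))/8.366600=8.106638, w=(83.510000−(-15.685))/8.366600=11.856070
k=3: b·v=35.0×0.053=1.855000; √(2b)=8.366600; u=(1.855000+(-10.506))/8.366600=-1.033992, w=(1.855000−(-10.506))/8.366600=1.477422

0: u=2.139818 w=3.674969
1: u=7.382210 w=16.462601
2: u=8.106638 w=11.856070
3: u=-1.033992 w=1.477422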